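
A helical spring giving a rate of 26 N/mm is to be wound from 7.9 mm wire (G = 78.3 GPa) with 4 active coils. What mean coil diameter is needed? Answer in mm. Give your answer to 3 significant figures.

D = (Gd⁴/(8N_a·k))^(1/3) = (78.3×10³·7.9⁴/(8·4·26))^(1/3)
  = (366561)^(1/3) = 71.5675 mm

71.6 mm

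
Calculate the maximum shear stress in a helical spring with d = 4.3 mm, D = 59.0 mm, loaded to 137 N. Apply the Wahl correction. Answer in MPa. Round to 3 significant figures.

Spring index C = D/d = 59.0/4.3 = 13.7209
K_W = (4C−1)/(4C−4) + 0.615/C = 53.884/50.884 + 0.0448 = 1.1038
τ₀ = 8FD/(πd³) = 8·137·59.0/(π·4.3³) = 64664/249.78 = 258.89 MPa
τ_max = K·τ₀ = 1.1038 × 258.89 = 285.75 MPa

286 MPa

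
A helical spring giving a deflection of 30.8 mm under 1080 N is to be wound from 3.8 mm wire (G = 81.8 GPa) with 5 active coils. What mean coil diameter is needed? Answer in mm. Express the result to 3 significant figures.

Required rate k = F/δ = 1080/30.8 = 35.065 N/mm
D = (Gd⁴/(8N_a·k))^(1/3) = (81.8×10³·3.8⁴/(8·5·35.065))^(1/3)
  = (12160.6)^(1/3) = 22.9960 mm

23.0 mm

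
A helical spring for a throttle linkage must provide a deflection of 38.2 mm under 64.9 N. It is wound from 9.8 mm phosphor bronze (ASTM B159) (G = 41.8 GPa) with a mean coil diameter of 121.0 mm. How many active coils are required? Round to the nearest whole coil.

16

Required rate k = F/δ = 64.9/38.2 = 1.699 N/mm
N_a = Gd⁴/(8D³k) = (41.8×10³ × 9.8⁴)/(8 × 121.0³ × 1.699)
    = 3.8555e+08 / 2.40784e+07 = 16.01 → 16 coils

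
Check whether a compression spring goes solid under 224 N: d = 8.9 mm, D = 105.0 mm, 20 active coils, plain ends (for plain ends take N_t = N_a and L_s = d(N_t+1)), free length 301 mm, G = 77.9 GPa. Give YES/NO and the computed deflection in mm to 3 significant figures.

NO, δ = 84.9 mm

k = Gd⁴/(8D³N_a) = (77.9×10³)(8.9⁴)/(8·105.0³·20) = 2.6388 N/mm
N_t = 20; L_s = 8.9·21 = 186.9 mm; δ_solid = L₀ − L_s = 301 − 186.9 = 114.1 mm
δ = F/k = 224/2.6388 = 84.886 mm
δ < δ_solid → spring does not go solid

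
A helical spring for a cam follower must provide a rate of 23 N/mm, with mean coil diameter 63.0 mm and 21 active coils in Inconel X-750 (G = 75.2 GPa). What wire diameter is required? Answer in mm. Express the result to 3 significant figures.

10.6 mm

d = (8D³N_a·k / G)^(1/4) = (8·63.0³·21·23 / (75.2×10³))^0.25
  = (12848)^0.25 = 10.6466 mm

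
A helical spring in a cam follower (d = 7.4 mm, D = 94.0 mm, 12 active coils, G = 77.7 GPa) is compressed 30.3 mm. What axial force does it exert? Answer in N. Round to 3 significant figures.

88.5 N

k = Gd⁴/(8D³N_a) = (77.7×10³)(7.4⁴)/(8·94.0³·12) = 2.9221 N/mm
F = k·δ = 2.9221 × 30.3 = 88.539 N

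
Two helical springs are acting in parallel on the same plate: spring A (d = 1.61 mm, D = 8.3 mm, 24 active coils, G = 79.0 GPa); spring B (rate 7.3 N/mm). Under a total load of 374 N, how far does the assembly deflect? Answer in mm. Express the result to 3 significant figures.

30.8 mm

k_A = Gd⁴/(8D³N_a) = (79.0×10³)(1.61⁴)/(8·8.3³·24) = 4.835 N/mm
Parallel: k_eq = 4.835 + 7.3 = 12.135 N/mm
δ = F/k_eq = 374/12.135 = 30.82 mm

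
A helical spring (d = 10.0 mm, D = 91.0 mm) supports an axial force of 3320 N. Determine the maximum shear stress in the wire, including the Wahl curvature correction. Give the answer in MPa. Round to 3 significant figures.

893 MPa

Spring index C = D/d = 91.0/10.0 = 9.1000
K_W = (4C−1)/(4C−4) + 0.615/C = 35.400/32.400 + 0.0676 = 1.1602
τ₀ = 8FD/(πd³) = 8·3320·91.0/(π·10.0³) = 2.41696e+06/3141.6 = 769.34 MPa
τ_max = K·τ₀ = 1.1602 × 769.34 = 892.57 MPa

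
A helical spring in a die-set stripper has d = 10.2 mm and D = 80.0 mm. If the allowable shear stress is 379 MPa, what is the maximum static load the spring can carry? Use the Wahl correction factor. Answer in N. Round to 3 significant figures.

1660 N

C = D/d = 80.0/10.2 = 7.8431
K_W = (4C−1)/(4C−4) + 0.615/C = 30.373/27.373 + 0.0784 = 1.1880
τ_max = K·8FD/(πd³) → F_max = τ_allow·πd³/(8DK)
F_max = 379·π·10.2³/(8·80.0·1.1880) = 1.2635e+06/760.33 = 1661.8 N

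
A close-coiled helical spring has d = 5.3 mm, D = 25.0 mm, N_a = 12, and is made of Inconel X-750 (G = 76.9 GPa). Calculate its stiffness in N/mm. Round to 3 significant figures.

k = Gd⁴/(8D³N_a) = (76.9×10³ × 5.3⁴) / (8 × 25.0³ × 12)
  = 6.06778e+07 / 1.5e+06 = 40.452 N/mm

40.5 N/mm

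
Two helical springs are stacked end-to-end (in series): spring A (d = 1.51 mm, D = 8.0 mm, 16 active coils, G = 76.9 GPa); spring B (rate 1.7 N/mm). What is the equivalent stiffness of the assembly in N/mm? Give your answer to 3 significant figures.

k_A = Gd⁴/(8D³N_a) = (76.9×10³)(1.51⁴)/(8·8.0³·16) = 6.1003 N/mm
Series: 1/k_eq = 1/6.1003 + 1/1.7 = 0.75216; k_eq = 1.3295 N/mm

1.33 N/mm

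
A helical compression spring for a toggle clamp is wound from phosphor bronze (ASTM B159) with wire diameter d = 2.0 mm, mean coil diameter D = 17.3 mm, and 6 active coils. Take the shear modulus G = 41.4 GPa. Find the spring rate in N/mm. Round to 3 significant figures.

2.67 N/mm

k = Gd⁴/(8D³N_a) = (41.4×10³ × 2.0⁴) / (8 × 17.3³ × 6)
  = 662400 / 248530 = 2.6653 N/mm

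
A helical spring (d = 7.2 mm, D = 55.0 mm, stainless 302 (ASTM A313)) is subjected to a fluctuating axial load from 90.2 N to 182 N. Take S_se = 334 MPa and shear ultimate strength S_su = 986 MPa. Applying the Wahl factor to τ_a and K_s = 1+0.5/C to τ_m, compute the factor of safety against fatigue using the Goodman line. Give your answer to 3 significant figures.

8.57

C = D/d = 55.0/7.2 = 7.6389; K_W = (4C−1)/(4C−4)+0.615/C = 1.1935; K_s = 1+0.5/C = 1.0655
F_a = (F_max−F_min)/2 = 45.9 N; F_m = (F_max+F_min)/2 = 136.1 N
τ_a = K_W·8F_aD/(πd³) = 1.1935 × 17.223 = 20.556 MPa
τ_m = K_s·8F_mD/(πd³) = 1.0655 × 51.07 = 54.412 MPa
Goodman: 1/n_f = τ_a/S_se + τ_m/S_su = 20.556/334 + 54.412/986 = 0.06154 + 0.05519 = 0.11673
n_f = 1/0.11673 = 8.567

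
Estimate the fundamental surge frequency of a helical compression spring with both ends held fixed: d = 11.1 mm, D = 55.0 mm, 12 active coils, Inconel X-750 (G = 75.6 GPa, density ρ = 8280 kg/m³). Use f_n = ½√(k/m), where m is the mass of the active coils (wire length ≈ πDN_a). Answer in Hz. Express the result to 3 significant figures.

k = Gd⁴/(8D³N_a) = (75.6×10³)(11.1⁴)/(8·55.0³·12) = 71.855 N/mm = 71855 N/m
Wire length L = πDN_a = π·55.0·12 = 2073.5 mm
m = ρ·(πd²/4)·L = 8280 × 96.769×10⁻⁶ m² × 2.0735 m = 1.6613 kg
f_n = ½√(k/m) = 0.5·√(71855/1.6613) = 0.5·√(43251) = 103.98 Hz

104 Hz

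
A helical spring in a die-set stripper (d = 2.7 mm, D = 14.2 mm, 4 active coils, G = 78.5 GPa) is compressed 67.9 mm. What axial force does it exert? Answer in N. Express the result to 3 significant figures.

k = Gd⁴/(8D³N_a) = (78.5×10³)(2.7⁴)/(8·14.2³·4) = 45.531 N/mm
F = k·δ = 45.531 × 67.9 = 3091.6 N

3090 N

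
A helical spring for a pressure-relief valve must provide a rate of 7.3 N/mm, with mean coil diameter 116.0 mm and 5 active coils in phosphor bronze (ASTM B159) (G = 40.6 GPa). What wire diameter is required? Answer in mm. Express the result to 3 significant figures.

10.3 mm

d = (8D³N_a·k / G)^(1/4) = (8·116.0³·5·7.3 / (40.6×10³))^0.25
  = (11226)^0.25 = 10.2934 mm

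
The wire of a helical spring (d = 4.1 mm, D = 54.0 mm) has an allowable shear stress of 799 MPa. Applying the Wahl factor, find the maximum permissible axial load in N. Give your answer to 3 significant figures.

361 N

C = D/d = 54.0/4.1 = 13.1707
K_W = (4C−1)/(4C−4) + 0.615/C = 51.683/48.683 + 0.0467 = 1.1083
τ_max = K·8FD/(πd³) → F_max = τ_allow·πd³/(8DK)
F_max = 799·π·4.1³/(8·54.0·1.1083) = 1.73e+05/478.79 = 361.33 N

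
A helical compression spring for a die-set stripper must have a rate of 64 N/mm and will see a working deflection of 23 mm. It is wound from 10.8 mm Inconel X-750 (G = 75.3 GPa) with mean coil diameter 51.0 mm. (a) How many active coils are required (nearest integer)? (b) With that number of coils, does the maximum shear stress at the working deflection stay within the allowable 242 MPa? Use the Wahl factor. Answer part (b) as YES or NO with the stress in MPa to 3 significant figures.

(a) 15 coils; (b) YES, τ_max = 203 MPa

N_a = Gd⁴/(8D³k) = (75.3×10³)(10.8⁴)/(8·51.0³·64) = 15.08 → N_a = 15
Actual rate k = Gd⁴/(8D³·15) = 64.357 N/mm
Working load F = kδ = 64.357·23 = 1480.2 N
C = 51.0/10.8 = 4.7222; K_W = (4C−1)/(4C−4)+0.615/C = 1.3317
τ_max = K_W·8FD/(πd³) = 1.3317·152.6 = 203.23 MPa
τ_max ≤ 242 MPa → acceptable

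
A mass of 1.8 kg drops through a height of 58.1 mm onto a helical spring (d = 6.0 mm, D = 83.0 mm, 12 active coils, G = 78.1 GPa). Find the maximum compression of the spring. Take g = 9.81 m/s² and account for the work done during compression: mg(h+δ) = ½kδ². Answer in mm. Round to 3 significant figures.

44.3 mm

k = Gd⁴/(8D³N_a) = (78.1×10³)(6.0⁴)/(8·83.0³·12) = 1.844 N/mm
W = mg = 1.8 × 9.81 = 17.658 N
½kδ² − Wδ − Wh = 0 → δ = (W + √(W² + 2kWh))/k
δ = (17.658 + √(311.8 + 3783.54))/1.844 = (17.658 + 63.995)/1.844 = 44.281 mm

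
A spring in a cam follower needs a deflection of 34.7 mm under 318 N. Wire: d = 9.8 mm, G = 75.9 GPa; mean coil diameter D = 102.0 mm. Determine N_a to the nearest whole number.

Required rate k = F/δ = 318/34.7 = 9.1643 N/mm
N_a = Gd⁴/(8D³k) = (75.9×10³ × 9.8⁴)/(8 × 102.0³ × 9.1643)
    = 7.00077e+08 / 7.78015e+07 = 8.998 → 9 coils

9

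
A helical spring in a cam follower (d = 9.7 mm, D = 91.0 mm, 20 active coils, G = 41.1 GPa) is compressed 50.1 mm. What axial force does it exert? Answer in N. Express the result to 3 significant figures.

151 N

k = Gd⁴/(8D³N_a) = (41.1×10³)(9.7⁴)/(8·91.0³·20) = 3.0178 N/mm
F = k·δ = 3.0178 × 50.1 = 151.19 N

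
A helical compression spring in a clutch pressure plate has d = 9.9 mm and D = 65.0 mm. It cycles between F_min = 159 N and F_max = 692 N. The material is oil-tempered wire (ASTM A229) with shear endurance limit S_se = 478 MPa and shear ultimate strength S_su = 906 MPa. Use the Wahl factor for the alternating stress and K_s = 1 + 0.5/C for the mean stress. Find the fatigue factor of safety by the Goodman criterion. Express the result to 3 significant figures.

C = D/d = 65.0/9.9 = 6.5657; K_W = (4C−1)/(4C−4)+0.615/C = 1.2284; K_s = 1+0.5/C = 1.0762
F_a = (F_max−F_min)/2 = 266.5 N; F_m = (F_max+F_min)/2 = 425.5 N
τ_a = K_W·8F_aD/(πd³) = 1.2284 × 45.462 = 55.846 MPa
τ_m = K_s·8F_mD/(πd³) = 1.0762 × 72.585 = 78.113 MPa
Goodman: 1/n_f = τ_a/S_se + τ_m/S_su = 55.846/478 + 78.113/906 = 0.11683 + 0.08622 = 0.20305
n_f = 1/0.20305 = 4.925

4.92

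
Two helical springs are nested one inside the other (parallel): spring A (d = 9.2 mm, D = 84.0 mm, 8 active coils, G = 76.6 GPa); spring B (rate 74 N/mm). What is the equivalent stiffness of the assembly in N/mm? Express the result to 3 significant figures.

k_A = Gd⁴/(8D³N_a) = (76.6×10³)(9.2⁴)/(8·84.0³·8) = 14.466 N/mm
Parallel: k_eq = 14.466 + 74 = 88.466 N/mm

88.5 N/mm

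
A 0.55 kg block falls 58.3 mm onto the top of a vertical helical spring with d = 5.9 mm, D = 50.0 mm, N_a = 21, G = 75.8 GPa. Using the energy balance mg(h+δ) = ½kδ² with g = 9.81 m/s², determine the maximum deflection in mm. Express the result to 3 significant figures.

k = Gd⁴/(8D³N_a) = (75.8×10³)(5.9⁴)/(8·50.0³·21) = 4.3738 N/mm
W = mg = 0.55 × 9.81 = 5.3955 N
½kδ² − Wδ − Wh = 0 → δ = (W + √(W² + 2kWh))/k
δ = (5.3955 + √(29.111 + 2751.62))/4.3738 = (5.3955 + 52.733)/4.3738 = 13.29 mm

13.3 mm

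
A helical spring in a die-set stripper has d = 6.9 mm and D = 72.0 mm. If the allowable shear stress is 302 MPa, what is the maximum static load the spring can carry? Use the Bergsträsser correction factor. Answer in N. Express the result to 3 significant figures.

C = D/d = 72.0/6.9 = 10.4348
K_B = (4C+2)/(4C−3) = 43.739/38.739 = 1.1291
τ_max = K·8FD/(πd³) → F_max = τ_allow·πd³/(8DK)
F_max = 302·π·6.9³/(8·72.0·1.1291) = 3.1168e+05/650.34 = 479.25 N

479 N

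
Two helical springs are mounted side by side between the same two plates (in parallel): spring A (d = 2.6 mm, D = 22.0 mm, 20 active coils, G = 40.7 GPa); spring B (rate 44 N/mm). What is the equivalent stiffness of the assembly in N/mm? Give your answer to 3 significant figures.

45.1 N/mm

k_A = Gd⁴/(8D³N_a) = (40.7×10³)(2.6⁴)/(8·22.0³·20) = 1.0917 N/mm
Parallel: k_eq = 1.0917 + 44 = 45.092 N/mm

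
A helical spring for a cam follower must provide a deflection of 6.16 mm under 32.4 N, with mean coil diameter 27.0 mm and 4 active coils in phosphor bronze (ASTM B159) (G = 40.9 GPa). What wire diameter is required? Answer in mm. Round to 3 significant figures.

Required rate k = F/δ = 32.4/6.16 = 5.2597 N/mm
d = (8D³N_a·k / G)^(1/4) = (8·27.0³·4·5.2597 / (40.9×10³))^0.25
  = (80.999)^0.25 = 3.0000 mm

3.00 mm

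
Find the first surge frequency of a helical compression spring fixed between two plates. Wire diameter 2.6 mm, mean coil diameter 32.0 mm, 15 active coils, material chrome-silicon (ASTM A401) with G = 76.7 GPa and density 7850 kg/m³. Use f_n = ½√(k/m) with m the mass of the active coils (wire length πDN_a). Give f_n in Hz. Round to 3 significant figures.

59.5 Hz

k = Gd⁴/(8D³N_a) = (76.7×10³)(2.6⁴)/(8·32.0³·15) = 0.89137 N/mm = 891.37 N/m
Wire length L = πDN_a = π·32.0·15 = 1508 mm
m = ρ·(πd²/4)·L = 7850 × 5.3093×10⁻⁶ m² × 1.508 m = 0.062849 kg
f_n = ½√(k/m) = 0.5·√(891.37/0.062849) = 0.5·√(14183) = 59.546 Hz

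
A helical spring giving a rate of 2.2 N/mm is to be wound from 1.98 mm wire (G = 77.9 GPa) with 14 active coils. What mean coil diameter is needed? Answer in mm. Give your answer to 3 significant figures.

16.9 mm

D = (Gd⁴/(8N_a·k))^(1/3) = (77.9×10³·1.98⁴/(8·14·2.2))^(1/3)
  = (4859.12)^(1/3) = 16.9376 mm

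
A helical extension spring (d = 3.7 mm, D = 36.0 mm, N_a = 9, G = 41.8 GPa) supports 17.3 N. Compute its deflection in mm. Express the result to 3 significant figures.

k = Gd⁴/(8D³N_a) = (41.8×10³)(3.7⁴)/(8·36.0³·9) = 2.3321 N/mm
δ = F/k = 17.3 / 2.3321 = 7.4183 mm

7.42 mm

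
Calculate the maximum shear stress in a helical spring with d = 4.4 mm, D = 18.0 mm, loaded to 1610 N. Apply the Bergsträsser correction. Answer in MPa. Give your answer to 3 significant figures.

Spring index C = D/d = 18.0/4.4 = 4.0909
K_B = (4C+2)/(4C−3) = 18.364/13.364 = 1.3741
τ₀ = 8FD/(πd³) = 8·1610·18.0/(π·4.4³) = 231840/267.61 = 866.32 MPa
τ_max = K·τ₀ = 1.3741 × 866.32 = 1190.5 MPa

1190 MPa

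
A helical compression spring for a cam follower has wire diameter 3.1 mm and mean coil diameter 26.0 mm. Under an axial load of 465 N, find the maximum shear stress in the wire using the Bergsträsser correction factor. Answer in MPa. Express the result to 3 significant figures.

Spring index C = D/d = 26.0/3.1 = 8.3871
K_B = (4C+2)/(4C−3) = 35.548/30.548 = 1.1637
τ₀ = 8FD/(πd³) = 8·465·26.0/(π·3.1³) = 96720/93.591 = 1033.4 MPa
τ_max = K·τ₀ = 1.1637 × 1033.4 = 1202.6 MPa

1200 MPa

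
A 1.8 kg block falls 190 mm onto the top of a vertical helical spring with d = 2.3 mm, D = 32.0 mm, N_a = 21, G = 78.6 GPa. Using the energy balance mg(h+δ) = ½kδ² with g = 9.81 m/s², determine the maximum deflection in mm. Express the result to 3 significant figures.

k = Gd⁴/(8D³N_a) = (78.6×10³)(2.3⁴)/(8·32.0³·21) = 0.39955 N/mm
W = mg = 1.8 × 9.81 = 17.658 N
½kδ² − Wδ − Wh = 0 → δ = (W + √(W² + 2kWh))/k
δ = (17.658 + √(311.8 + 2681.02))/0.39955 = (17.658 + 54.707)/0.39955 = 181.11 mm

181 mm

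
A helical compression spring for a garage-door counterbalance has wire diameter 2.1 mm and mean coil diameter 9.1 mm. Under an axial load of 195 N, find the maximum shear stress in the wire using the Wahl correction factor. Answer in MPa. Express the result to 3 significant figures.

667 MPa

Spring index C = D/d = 9.1/2.1 = 4.3333
K_W = (4C−1)/(4C−4) + 0.615/C = 16.333/13.333 + 0.1419 = 1.3669
τ₀ = 8FD/(πd³) = 8·195·9.1/(π·2.1³) = 14196/29.094 = 487.93 MPa
τ_max = K·τ₀ = 1.3669 × 487.93 = 666.96 MPa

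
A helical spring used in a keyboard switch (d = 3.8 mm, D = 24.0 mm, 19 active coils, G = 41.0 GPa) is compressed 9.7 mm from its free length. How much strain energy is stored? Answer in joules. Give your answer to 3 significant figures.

0.191 J

k = Gd⁴/(8D³N_a) = (41.0×10³)(3.8⁴)/(8·24.0³·19) = 4.0686 N/mm
U = ½kδ² = 0.5 × 4.0686 × 9.7² = 191.41 N·mm = 0.19141 J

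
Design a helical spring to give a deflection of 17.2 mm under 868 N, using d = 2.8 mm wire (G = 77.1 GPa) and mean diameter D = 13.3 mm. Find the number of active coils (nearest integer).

Required rate k = F/δ = 868/17.2 = 50.465 N/mm
N_a = Gd⁴/(8D³k) = (77.1×10³ × 2.8⁴)/(8 × 13.3³ × 50.465)
    = 4.739e+06 / 949809 = 4.989 → 5 coils

5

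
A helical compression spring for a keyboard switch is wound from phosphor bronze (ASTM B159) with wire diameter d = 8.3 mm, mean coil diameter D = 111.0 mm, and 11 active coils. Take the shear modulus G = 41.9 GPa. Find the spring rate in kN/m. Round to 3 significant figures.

k = Gd⁴/(8D³N_a) = (41.9×10³ × 8.3⁴) / (8 × 111.0³ × 11)
  = 1.9885e+08 / 1.20352e+08 = 1.6522 N/mm

1.65 kN/m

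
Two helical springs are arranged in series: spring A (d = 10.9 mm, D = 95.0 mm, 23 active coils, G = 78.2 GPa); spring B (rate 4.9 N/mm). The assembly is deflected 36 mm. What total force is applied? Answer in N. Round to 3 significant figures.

104 N

k_A = Gd⁴/(8D³N_a) = (78.2×10³)(10.9⁴)/(8·95.0³·23) = 6.9972 N/mm
Series: 1/k_eq = 1/6.9972 + 1/4.9 = 0.347; k_eq = 2.8819 N/mm
F = k_eq·δ = 2.8819·36 = 103.75 N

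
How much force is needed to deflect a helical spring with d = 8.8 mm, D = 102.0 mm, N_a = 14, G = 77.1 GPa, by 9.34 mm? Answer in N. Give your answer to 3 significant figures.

36.3 N

k = Gd⁴/(8D³N_a) = (77.1×10³)(8.8⁴)/(8·102.0³·14) = 3.8902 N/mm
F = k·δ = 3.8902 × 9.34 = 36.334 N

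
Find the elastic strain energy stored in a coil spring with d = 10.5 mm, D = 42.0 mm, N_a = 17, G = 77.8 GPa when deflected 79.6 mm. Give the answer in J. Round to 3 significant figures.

k = Gd⁴/(8D³N_a) = (77.8×10³)(10.5⁴)/(8·42.0³·17) = 93.853 N/mm
U = ½kδ² = 0.5 × 93.853 × 79.6² = 2.9734e+05 N·mm = 297.34 J

297 J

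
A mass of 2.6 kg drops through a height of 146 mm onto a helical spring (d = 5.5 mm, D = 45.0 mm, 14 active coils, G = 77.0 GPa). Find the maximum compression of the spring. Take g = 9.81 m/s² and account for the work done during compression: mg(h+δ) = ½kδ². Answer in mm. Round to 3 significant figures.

36.7 mm

k = Gd⁴/(8D³N_a) = (77.0×10³)(5.5⁴)/(8·45.0³·14) = 6.9038 N/mm
W = mg = 2.6 × 9.81 = 25.506 N
½kδ² − Wδ − Wh = 0 → δ = (W + √(W² + 2kWh))/k
δ = (25.506 + √(650.56 + 51417.5))/6.9038 = (25.506 + 228.18)/6.9038 = 36.747 mm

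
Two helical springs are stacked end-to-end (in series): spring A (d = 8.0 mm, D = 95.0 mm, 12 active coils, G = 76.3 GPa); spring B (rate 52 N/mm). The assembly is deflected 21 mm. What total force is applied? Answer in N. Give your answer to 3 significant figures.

k_A = Gd⁴/(8D³N_a) = (76.3×10³)(8.0⁴)/(8·95.0³·12) = 3.797 N/mm
Series: 1/k_eq = 1/3.797 + 1/52 = 0.2826; k_eq = 3.5386 N/mm
F = k_eq·δ = 3.5386·21 = 74.311 N

74.3 N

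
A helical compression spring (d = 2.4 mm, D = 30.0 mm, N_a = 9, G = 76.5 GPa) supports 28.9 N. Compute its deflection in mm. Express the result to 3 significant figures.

22.1 mm

k = Gd⁴/(8D³N_a) = (76.5×10³)(2.4⁴)/(8·30.0³·9) = 1.3056 N/mm
δ = F/k = 28.9 / 1.3056 = 22.135 mm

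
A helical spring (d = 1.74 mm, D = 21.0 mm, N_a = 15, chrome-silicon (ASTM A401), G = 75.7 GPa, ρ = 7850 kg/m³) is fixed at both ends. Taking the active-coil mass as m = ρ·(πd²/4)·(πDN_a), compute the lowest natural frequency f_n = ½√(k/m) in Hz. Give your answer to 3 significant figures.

91.9 Hz

k = Gd⁴/(8D³N_a) = (75.7×10³)(1.74⁴)/(8·21.0³·15) = 0.62439 N/mm = 624.39 N/m
Wire length L = πDN_a = π·21.0·15 = 989.6 mm
m = ρ·(πd²/4)·L = 7850 × 2.3779×10⁻⁶ m² × 0.9896 m = 0.018472 kg
f_n = ½√(k/m) = 0.5·√(624.39/0.018472) = 0.5·√(33801) = 91.926 Hz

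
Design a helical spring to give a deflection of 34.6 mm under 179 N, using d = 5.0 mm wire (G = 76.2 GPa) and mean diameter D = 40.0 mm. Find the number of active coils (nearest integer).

Required rate k = F/δ = 179/34.6 = 5.1734 N/mm
N_a = Gd⁴/(8D³k) = (76.2×10³ × 5.0⁴)/(8 × 40.0³ × 5.1734)
    = 4.7625e+07 / 2.64879e+06 = 17.98 → 18 coils

18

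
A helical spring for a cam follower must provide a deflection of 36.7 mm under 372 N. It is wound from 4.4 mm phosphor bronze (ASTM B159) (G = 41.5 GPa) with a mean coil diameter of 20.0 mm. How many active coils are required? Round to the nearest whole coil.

24

Required rate k = F/δ = 372/36.7 = 10.136 N/mm
N_a = Gd⁴/(8D³k) = (41.5×10³ × 4.4⁴)/(8 × 20.0³ × 10.136)
    = 1.55546e+07 / 648719 = 23.98 → 24 coils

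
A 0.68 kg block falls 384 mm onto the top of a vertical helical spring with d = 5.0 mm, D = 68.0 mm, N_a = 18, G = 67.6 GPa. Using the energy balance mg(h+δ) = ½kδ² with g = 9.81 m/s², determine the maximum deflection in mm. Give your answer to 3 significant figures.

k = Gd⁴/(8D³N_a) = (67.6×10³)(5.0⁴)/(8·68.0³·18) = 0.93312 N/mm
W = mg = 0.68 × 9.81 = 6.6708 N
½kδ² − Wδ − Wh = 0 → δ = (W + √(W² + 2kWh))/k
δ = (6.6708 + √(44.5 + 4780.54))/0.93312 = (6.6708 + 69.462)/0.93312 = 81.59 mm

81.6 mm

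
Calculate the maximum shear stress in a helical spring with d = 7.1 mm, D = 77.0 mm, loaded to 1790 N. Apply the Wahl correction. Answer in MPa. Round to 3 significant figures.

Spring index C = D/d = 77.0/7.1 = 10.8451
K_W = (4C−1)/(4C−4) + 0.615/C = 42.380/39.380 + 0.0567 = 1.1329
τ₀ = 8FD/(πd³) = 8·1790·77.0/(π·7.1³) = 1.10264e+06/1124.4 = 980.64 MPa
τ_max = K·τ₀ = 1.1329 × 980.64 = 1111 MPa

1110 MPa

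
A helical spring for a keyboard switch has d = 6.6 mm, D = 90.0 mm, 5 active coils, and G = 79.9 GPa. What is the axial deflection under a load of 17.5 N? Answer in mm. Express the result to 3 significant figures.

k = Gd⁴/(8D³N_a) = (79.9×10³)(6.6⁴)/(8·90.0³·5) = 5.1992 N/mm
δ = F/k = 17.5 / 5.1992 = 3.3659 mm

3.37 mm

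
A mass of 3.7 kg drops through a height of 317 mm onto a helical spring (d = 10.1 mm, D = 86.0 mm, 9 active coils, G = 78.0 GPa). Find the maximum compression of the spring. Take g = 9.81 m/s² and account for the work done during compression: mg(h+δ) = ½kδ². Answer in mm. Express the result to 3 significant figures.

38.1 mm

k = Gd⁴/(8D³N_a) = (78.0×10³)(10.1⁴)/(8·86.0³·9) = 17.724 N/mm
W = mg = 3.7 × 9.81 = 36.297 N
½kδ² − Wδ − Wh = 0 → δ = (W + √(W² + 2kWh))/k
δ = (36.297 + √(1317.5 + 407861))/17.724 = (36.297 + 639.67)/17.724 = 38.139 mm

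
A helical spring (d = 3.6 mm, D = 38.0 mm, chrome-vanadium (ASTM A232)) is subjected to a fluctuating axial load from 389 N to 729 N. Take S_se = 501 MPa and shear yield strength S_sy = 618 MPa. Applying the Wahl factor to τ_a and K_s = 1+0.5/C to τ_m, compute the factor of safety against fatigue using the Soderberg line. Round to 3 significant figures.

C = D/d = 38.0/3.6 = 10.5556; K_W = (4C−1)/(4C−4)+0.615/C = 1.1368; K_s = 1+0.5/C = 1.0474
F_a = (F_max−F_min)/2 = 170 N; F_m = (F_max+F_min)/2 = 559 N
τ_a = K_W·8F_aD/(πd³) = 1.1368 × 352.59 = 400.8 MPa
τ_m = K_s·8F_mD/(πd³) = 1.0474 × 1159.4 = 1214.3 MPa
Soderberg: 1/n_f = τ_a/S_se + τ_m/S_sy = 400.8/501 + 1214.3/618 = 0.80001 + 1.96489 = 2.7649
n_f = 1/2.7649 = 0.3617

0.362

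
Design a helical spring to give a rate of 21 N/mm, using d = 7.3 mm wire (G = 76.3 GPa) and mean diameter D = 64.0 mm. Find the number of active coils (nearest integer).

5

N_a = Gd⁴/(8D³k) = (76.3×10³ × 7.3⁴)/(8 × 64.0³ × 21)
    = 2.16679e+08 / 4.40402e+07 = 4.92 → 5 coils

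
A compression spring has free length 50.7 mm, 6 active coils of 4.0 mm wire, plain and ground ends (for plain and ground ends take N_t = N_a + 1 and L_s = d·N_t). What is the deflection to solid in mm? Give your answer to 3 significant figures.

N_t = 7; L_s = 4.0·7 = 28 mm
δ_solid = L₀ − L_s = 50.7 − 28 = 22.7 mm

22.7 mm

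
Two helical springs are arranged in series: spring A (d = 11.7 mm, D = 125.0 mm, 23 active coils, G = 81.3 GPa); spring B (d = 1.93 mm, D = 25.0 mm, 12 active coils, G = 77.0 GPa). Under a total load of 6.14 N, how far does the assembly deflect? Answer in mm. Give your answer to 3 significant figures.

k_A = Gd⁴/(8D³N_a) = (81.3×10³)(11.7⁴)/(8·125.0³·23) = 4.2392 N/mm
k_B = Gd⁴/(8D³N_a) = (77.0×10³)(1.93⁴)/(8·25.0³·12) = 0.71224 N/mm
Series: 1/k_eq = 1/4.2392 + 1/0.71224 = 1.6399; k_eq = 0.60979 N/mm
δ = F/k_eq = 6.14/0.60979 = 10.069 mm

10.1 mm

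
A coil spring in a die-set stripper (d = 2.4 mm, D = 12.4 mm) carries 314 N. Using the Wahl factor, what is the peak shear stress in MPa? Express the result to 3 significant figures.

Spring index C = D/d = 12.4/2.4 = 5.1667
K_W = (4C−1)/(4C−4) + 0.615/C = 19.667/16.667 + 0.1190 = 1.2990
τ₀ = 8FD/(πd³) = 8·314·12.4/(π·2.4³) = 31148.8/43.429 = 717.23 MPa
τ_max = K·τ₀ = 1.2990 × 717.23 = 931.7 MPa

932 MPa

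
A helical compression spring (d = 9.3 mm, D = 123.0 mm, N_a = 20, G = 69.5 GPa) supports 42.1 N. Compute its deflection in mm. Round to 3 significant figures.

k = Gd⁴/(8D³N_a) = (69.5×10³)(9.3⁴)/(8·123.0³·20) = 1.7461 N/mm
δ = F/k = 42.1 / 1.7461 = 24.11 mm

24.1 mm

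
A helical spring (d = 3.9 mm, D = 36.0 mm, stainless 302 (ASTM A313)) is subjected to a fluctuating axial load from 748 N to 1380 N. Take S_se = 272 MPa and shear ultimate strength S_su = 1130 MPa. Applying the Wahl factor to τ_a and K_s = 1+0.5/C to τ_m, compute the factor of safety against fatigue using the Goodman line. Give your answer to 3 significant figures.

0.277

C = D/d = 36.0/3.9 = 9.2308; K_W = (4C−1)/(4C−4)+0.615/C = 1.1577; K_s = 1+0.5/C = 1.0542
F_a = (F_max−F_min)/2 = 316 N; F_m = (F_max+F_min)/2 = 1064 N
τ_a = K_W·8F_aD/(πd³) = 1.1577 × 488.36 = 565.39 MPa
τ_m = K_s·8F_mD/(πd³) = 1.0542 × 1644.3 = 1733.4 MPa
Goodman: 1/n_f = τ_a/S_se + τ_m/S_su = 565.39/272 + 1733.4/1130 = 2.07865 + 1.53399 = 3.6126
n_f = 1/3.6126 = 0.2768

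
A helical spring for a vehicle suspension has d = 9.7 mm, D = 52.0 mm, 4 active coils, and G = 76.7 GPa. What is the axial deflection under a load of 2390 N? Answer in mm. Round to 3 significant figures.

k = Gd⁴/(8D³N_a) = (76.7×10³)(9.7⁴)/(8·52.0³·4) = 150.91 N/mm
δ = F/k = 2390 / 150.91 = 15.837 mm

15.8 mm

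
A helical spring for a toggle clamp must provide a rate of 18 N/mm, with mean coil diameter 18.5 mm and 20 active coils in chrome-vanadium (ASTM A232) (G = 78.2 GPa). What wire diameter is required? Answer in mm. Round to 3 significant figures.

3.91 mm

d = (8D³N_a·k / G)^(1/4) = (8·18.5³·20·18 / (78.2×10³))^0.25
  = (233.19)^0.25 = 3.9077 mm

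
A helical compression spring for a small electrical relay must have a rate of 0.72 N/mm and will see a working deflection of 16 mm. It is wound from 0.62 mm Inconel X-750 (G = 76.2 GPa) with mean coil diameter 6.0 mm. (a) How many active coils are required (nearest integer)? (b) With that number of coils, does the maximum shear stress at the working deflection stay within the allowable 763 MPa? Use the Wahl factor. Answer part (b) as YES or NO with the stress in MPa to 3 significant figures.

(a) 9 coils; (b) NO, τ_max = 854 MPa

N_a = Gd⁴/(8D³k) = (76.2×10³)(0.62⁴)/(8·6.0³·0.72) = 9.05 → N_a = 9
Actual rate k = Gd⁴/(8D³·9) = 0.72399 N/mm
Working load F = kδ = 0.72399·16 = 11.584 N
C = 6.0/0.62 = 9.6774; K_W = (4C−1)/(4C−4)+0.615/C = 1.1500
τ_max = K_W·8FD/(πd³) = 1.1500·742.63 = 854.01 MPa
τ_max > 763 MPa → exceeds allowable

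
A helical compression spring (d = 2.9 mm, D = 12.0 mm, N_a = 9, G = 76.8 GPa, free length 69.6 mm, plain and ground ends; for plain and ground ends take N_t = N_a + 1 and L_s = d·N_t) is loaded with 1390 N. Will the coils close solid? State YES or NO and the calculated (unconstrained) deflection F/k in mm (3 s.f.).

NO, δ = 31.8 mm

k = Gd⁴/(8D³N_a) = (76.8×10³)(2.9⁴)/(8·12.0³·9) = 43.659 N/mm
N_t = 10; L_s = 2.9·10 = 29 mm; δ_solid = L₀ − L_s = 69.6 − 29 = 40.6 mm
δ = F/k = 1390/43.659 = 31.837 mm
δ < δ_solid → spring does not go solid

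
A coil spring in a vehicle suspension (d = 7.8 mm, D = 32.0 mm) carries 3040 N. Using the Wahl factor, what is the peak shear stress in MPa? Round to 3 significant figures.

726 MPa

Spring index C = D/d = 32.0/7.8 = 4.1026
K_W = (4C−1)/(4C−4) + 0.615/C = 15.410/12.410 + 0.1499 = 1.3916
τ₀ = 8FD/(πd³) = 8·3040·32.0/(π·7.8³) = 778240/1490.8 = 522.01 MPa
τ_max = K·τ₀ = 1.3916 × 522.01 = 726.45 MPa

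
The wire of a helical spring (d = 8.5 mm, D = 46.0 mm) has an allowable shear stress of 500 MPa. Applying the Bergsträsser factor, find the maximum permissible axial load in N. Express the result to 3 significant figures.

C = D/d = 46.0/8.5 = 5.4118
K_B = (4C+2)/(4C−3) = 23.647/18.647 = 1.2681
τ_max = K·8FD/(πd³) → F_max = τ_allow·πd³/(8DK)
F_max = 500·π·8.5³/(8·46.0·1.2681) = 9.6467e+05/466.68 = 2067.1 N

2070 N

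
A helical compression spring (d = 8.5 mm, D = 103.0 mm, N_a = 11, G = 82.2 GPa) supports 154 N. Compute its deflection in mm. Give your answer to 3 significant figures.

k = Gd⁴/(8D³N_a) = (82.2×10³)(8.5⁴)/(8·103.0³·11) = 4.4622 N/mm
δ = F/k = 154 / 4.4622 = 34.512 mm

34.5 mm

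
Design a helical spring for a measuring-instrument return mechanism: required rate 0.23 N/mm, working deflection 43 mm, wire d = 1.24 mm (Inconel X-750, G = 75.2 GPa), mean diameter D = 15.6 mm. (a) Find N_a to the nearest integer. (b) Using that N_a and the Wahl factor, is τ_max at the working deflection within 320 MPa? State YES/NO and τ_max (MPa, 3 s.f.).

N_a = Gd⁴/(8D³k) = (75.2×10³)(1.24⁴)/(8·15.6³·0.23) = 25.45 → N_a = 25
Actual rate k = Gd⁴/(8D³·25) = 0.23415 N/mm
Working load F = kδ = 0.23415·43 = 10.069 N
C = 15.6/1.24 = 12.5806; K_W = (4C−1)/(4C−4)+0.615/C = 1.1136
τ_max = K_W·8FD/(πd³) = 1.1136·209.78 = 233.62 MPa
τ_max ≤ 320 MPa → acceptable

(a) 25 coils; (b) YES, τ_max = 234 MPa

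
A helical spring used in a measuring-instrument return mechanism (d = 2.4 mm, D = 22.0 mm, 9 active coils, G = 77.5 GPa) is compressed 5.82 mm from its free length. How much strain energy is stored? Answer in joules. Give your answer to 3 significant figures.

0.0568 J

k = Gd⁴/(8D³N_a) = (77.5×10³)(2.4⁴)/(8·22.0³·9) = 3.3539 N/mm
U = ½kδ² = 0.5 × 3.3539 × 5.82² = 56.802 N·mm = 0.056802 J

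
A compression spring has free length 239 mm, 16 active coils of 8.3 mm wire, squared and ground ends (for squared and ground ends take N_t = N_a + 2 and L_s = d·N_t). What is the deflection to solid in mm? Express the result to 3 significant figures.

N_t = 18; L_s = 8.3·18 = 149.4 mm
δ_solid = L₀ − L_s = 239 − 149.4 = 89.6 mm

89.6 mm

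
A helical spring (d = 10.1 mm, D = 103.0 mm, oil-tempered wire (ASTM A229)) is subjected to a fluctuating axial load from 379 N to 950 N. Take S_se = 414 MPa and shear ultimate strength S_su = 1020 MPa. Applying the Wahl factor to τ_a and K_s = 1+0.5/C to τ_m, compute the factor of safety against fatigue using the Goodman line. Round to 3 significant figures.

2.67

C = D/d = 103.0/10.1 = 10.1980; K_W = (4C−1)/(4C−4)+0.615/C = 1.1418; K_s = 1+0.5/C = 1.0490
F_a = (F_max−F_min)/2 = 285.5 N; F_m = (F_max+F_min)/2 = 664.5 N
τ_a = K_W·8F_aD/(πd³) = 1.1418 × 72.681 = 82.99 MPa
τ_m = K_s·8F_mD/(πd³) = 1.0490 × 169.16 = 177.46 MPa
Goodman: 1/n_f = τ_a/S_se + τ_m/S_su = 82.99/414 + 177.46/1020 = 0.20046 + 0.17398 = 0.37444
n_f = 1/0.37444 = 2.671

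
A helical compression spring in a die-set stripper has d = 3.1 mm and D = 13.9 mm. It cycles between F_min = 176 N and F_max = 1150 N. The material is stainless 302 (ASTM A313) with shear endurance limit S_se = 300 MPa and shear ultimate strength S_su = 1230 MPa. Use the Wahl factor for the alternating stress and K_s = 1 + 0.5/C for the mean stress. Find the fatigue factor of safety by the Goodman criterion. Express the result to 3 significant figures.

C = D/d = 13.9/3.1 = 4.4839; K_W = (4C−1)/(4C−4)+0.615/C = 1.3524; K_s = 1+0.5/C = 1.1115
F_a = (F_max−F_min)/2 = 487 N; F_m = (F_max+F_min)/2 = 663 N
τ_a = K_W·8F_aD/(πd³) = 1.3524 × 578.63 = 782.56 MPa
τ_m = K_s·8F_mD/(πd³) = 1.1115 × 787.74 = 875.58 MPa
Goodman: 1/n_f = τ_a/S_se + τ_m/S_su = 782.56/300 + 875.58/1230 = 2.60852 + 0.71186 = 3.3204
n_f = 1/3.3204 = 0.3012

0.301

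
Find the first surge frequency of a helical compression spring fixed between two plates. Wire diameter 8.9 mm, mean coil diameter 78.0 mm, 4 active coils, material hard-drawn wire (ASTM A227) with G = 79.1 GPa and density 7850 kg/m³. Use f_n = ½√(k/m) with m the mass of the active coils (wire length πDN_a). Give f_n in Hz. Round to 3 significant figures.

k = Gd⁴/(8D³N_a) = (79.1×10³)(8.9⁴)/(8·78.0³·4) = 32.682 N/mm = 32682 N/m
Wire length L = πDN_a = π·78.0·4 = 980.18 mm
m = ρ·(πd²/4)·L = 7850 × 62.211×10⁻⁶ m² × 0.98018 m = 0.47868 kg
f_n = ½√(k/m) = 0.5·√(32682/0.47868) = 0.5·√(68275) = 130.65 Hz

131 Hz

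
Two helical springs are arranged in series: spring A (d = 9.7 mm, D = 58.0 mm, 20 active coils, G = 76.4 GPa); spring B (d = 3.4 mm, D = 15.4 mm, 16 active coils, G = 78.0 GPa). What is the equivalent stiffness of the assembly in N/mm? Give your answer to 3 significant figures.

11.0 N/mm

k_A = Gd⁴/(8D³N_a) = (76.4×10³)(9.7⁴)/(8·58.0³·20) = 21.666 N/mm
k_B = Gd⁴/(8D³N_a) = (78.0×10³)(3.4⁴)/(8·15.4³·16) = 22.297 N/mm
Series: 1/k_eq = 1/21.666 + 1/22.297 = 0.091005; k_eq = 10.988 N/mm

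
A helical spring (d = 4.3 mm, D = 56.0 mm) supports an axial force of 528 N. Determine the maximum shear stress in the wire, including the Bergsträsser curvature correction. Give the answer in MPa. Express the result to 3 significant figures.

1040 MPa

Spring index C = D/d = 56.0/4.3 = 13.0233
K_B = (4C+2)/(4C−3) = 54.093/49.093 = 1.1018
τ₀ = 8FD/(πd³) = 8·528·56.0/(π·4.3³) = 236544/249.78 = 947.01 MPa
τ_max = K·τ₀ = 1.1018 × 947.01 = 1043.5 MPa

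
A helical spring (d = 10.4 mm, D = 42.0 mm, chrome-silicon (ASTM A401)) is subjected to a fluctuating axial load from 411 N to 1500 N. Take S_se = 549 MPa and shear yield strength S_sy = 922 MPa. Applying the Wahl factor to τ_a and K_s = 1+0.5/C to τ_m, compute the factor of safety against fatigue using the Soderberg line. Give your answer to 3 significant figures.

C = D/d = 42.0/10.4 = 4.0385; K_W = (4C−1)/(4C−4)+0.615/C = 1.3991; K_s = 1+0.5/C = 1.1238
F_a = (F_max−F_min)/2 = 544.5 N; F_m = (F_max+F_min)/2 = 955.5 N
τ_a = K_W·8F_aD/(πd³) = 1.3991 × 51.771 = 72.434 MPa
τ_m = K_s·8F_mD/(πd³) = 1.1238 × 90.849 = 102.1 MPa
Soderberg: 1/n_f = τ_a/S_se + τ_m/S_sy = 72.434/549 + 102.1/922 = 0.13194 + 0.11073 = 0.24267
n_f = 1/0.24267 = 4.121

4.12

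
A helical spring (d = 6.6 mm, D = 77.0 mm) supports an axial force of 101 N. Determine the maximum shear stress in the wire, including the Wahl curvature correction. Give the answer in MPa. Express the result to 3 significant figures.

77.4 MPa

Spring index C = D/d = 77.0/6.6 = 11.6667
K_W = (4C−1)/(4C−4) + 0.615/C = 45.667/42.667 + 0.0527 = 1.1230
τ₀ = 8FD/(πd³) = 8·101·77.0/(π·6.6³) = 62216/903.2 = 68.884 MPa
τ_max = K·τ₀ = 1.1230 × 68.884 = 77.359 MPa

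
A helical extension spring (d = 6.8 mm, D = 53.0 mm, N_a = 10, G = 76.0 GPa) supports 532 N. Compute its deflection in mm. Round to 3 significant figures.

k = Gd⁴/(8D³N_a) = (76.0×10³)(6.8⁴)/(8·53.0³·10) = 13.644 N/mm
δ = F/k = 532 / 13.644 = 38.992 mm

39.0 mm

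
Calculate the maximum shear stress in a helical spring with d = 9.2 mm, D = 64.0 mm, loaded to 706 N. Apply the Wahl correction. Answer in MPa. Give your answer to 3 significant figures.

Spring index C = D/d = 64.0/9.2 = 6.9565
K_W = (4C−1)/(4C−4) + 0.615/C = 26.826/23.826 + 0.0884 = 1.2143
τ₀ = 8FD/(πd³) = 8·706·64.0/(π·9.2³) = 361472/2446.3 = 147.76 MPa
τ_max = K·τ₀ = 1.2143 × 147.76 = 179.43 MPa

179 MPa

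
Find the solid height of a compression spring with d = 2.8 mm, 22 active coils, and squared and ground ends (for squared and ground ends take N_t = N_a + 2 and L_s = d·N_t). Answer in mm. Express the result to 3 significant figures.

67.2 mm

squared and ground ends: N_t = N_a + 2 = 22 + 2 = 24
L_s = d·N_t = 2.8 × 24 = 67.2 mm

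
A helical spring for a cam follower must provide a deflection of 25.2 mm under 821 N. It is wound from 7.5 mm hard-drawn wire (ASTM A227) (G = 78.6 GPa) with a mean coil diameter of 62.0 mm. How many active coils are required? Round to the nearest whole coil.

4

Required rate k = F/δ = 821/25.2 = 32.579 N/mm
N_a = Gd⁴/(8D³k) = (78.6×10³ × 7.5⁴)/(8 × 62.0³ × 32.579)
    = 2.48695e+08 / 6.21166e+07 = 4.004 → 4 coils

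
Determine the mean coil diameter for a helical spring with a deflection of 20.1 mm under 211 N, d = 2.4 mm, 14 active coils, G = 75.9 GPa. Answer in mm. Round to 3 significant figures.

12.9 mm

Required rate k = F/δ = 211/20.1 = 10.498 N/mm
D = (Gd⁴/(8N_a·k))^(1/3) = (75.9×10³·2.4⁴/(8·14·10.498))^(1/3)
  = (2141.82)^(1/3) = 12.8902 mm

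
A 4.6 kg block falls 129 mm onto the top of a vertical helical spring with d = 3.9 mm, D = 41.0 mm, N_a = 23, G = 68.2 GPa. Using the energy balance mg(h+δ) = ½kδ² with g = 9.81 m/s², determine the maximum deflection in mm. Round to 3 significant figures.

140 mm

k = Gd⁴/(8D³N_a) = (68.2×10³)(3.9⁴)/(8·41.0³·23) = 1.2442 N/mm
W = mg = 4.6 × 9.81 = 45.126 N
½kδ² − Wδ − Wh = 0 → δ = (W + √(W² + 2kWh))/k
δ = (45.126 + √(2036.4 + 14485))/1.2442 = (45.126 + 128.54)/1.2442 = 139.58 mm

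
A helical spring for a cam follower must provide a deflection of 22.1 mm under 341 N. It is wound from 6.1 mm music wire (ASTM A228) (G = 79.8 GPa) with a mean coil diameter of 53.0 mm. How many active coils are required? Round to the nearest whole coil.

Required rate k = F/δ = 341/22.1 = 15.43 N/mm
N_a = Gd⁴/(8D³k) = (79.8×10³ × 6.1⁴)/(8 × 53.0³ × 15.43)
    = 1.1049e+08 / 1.83772e+07 = 6.012 → 6 coils

6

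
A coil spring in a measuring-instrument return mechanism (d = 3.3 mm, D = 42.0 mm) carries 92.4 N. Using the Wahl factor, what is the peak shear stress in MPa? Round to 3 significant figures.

Spring index C = D/d = 42.0/3.3 = 12.7273
K_W = (4C−1)/(4C−4) + 0.615/C = 49.909/46.909 + 0.0483 = 1.1123
τ₀ = 8FD/(πd³) = 8·92.4·42.0/(π·3.3³) = 31046.4/112.9 = 274.99 MPa
τ_max = K·τ₀ = 1.1123 × 274.99 = 305.87 MPa

306 MPa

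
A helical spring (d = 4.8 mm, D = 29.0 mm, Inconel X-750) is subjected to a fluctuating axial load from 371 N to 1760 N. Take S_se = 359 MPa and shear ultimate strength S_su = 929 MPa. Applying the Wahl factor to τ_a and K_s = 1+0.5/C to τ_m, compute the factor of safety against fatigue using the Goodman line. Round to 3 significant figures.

0.409

C = D/d = 29.0/4.8 = 6.0417; K_W = (4C−1)/(4C−4)+0.615/C = 1.2506; K_s = 1+0.5/C = 1.0828
F_a = (F_max−F_min)/2 = 694.5 N; F_m = (F_max+F_min)/2 = 1065.5 N
τ_a = K_W·8F_aD/(πd³) = 1.2506 × 463.75 = 579.95 MPa
τ_m = K_s·8F_mD/(πd³) = 1.0828 × 711.49 = 770.37 MPa
Goodman: 1/n_f = τ_a/S_se + τ_m/S_su = 579.95/359 + 770.37/929 = 1.61545 + 0.82925 = 2.4447
n_f = 1/2.4447 = 0.409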